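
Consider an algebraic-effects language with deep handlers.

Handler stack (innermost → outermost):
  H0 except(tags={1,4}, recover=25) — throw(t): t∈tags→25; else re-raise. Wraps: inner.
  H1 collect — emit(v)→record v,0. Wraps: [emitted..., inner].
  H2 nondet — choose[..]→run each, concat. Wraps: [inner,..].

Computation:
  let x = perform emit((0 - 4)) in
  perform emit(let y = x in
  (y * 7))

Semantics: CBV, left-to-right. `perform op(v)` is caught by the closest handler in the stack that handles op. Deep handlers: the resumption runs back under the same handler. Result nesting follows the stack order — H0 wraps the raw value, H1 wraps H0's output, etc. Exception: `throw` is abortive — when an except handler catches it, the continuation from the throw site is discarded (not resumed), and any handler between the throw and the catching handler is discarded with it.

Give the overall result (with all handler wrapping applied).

Working:
emit(-4) @ H1 ⇒ out+=-4
emit(0) @ H1 ⇒ out+=0
H0 returns 0
H1 returns [-4, 0, 0]
H2 returns [[-4, 0, 0]]
= [[-4, 0, 0]]

Answer: [[-4, 0, 0]]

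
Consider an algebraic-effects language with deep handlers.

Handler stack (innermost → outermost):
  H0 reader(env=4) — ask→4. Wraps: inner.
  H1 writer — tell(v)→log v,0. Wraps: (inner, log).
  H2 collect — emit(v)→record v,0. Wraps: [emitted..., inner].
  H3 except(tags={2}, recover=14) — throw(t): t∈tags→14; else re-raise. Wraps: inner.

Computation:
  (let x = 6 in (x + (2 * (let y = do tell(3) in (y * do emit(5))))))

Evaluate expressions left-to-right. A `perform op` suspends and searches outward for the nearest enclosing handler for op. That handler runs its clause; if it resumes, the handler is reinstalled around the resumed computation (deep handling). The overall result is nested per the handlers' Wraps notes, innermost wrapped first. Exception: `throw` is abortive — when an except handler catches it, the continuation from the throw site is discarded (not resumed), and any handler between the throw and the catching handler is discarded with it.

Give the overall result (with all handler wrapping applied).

Evaluation trace:
tell(3) @ H1 ⇒ log+=3
emit(5) @ H2 ⇒ out+=5
H0 returns 6
H1 returns (6, (3))
H2 returns [5, (6, (3))]
H3 returns [5, (6, (3))]
= [5, (6, (3))]

Answer: [5, (6, (3))]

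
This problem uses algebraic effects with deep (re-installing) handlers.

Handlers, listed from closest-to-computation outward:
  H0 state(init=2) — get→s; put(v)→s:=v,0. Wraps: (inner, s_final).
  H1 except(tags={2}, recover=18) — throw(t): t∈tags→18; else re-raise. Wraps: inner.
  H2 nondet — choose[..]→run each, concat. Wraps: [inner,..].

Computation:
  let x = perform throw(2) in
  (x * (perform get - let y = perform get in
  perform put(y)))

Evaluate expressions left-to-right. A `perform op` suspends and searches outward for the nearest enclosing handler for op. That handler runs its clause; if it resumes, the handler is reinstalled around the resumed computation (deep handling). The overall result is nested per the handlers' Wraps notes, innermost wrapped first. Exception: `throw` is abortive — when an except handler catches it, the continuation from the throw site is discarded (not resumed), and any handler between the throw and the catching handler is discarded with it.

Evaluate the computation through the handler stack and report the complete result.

Working:
throw(2) @ H1 caught ⇒ 18
H2 returns [18]
= [18]

Answer: [18]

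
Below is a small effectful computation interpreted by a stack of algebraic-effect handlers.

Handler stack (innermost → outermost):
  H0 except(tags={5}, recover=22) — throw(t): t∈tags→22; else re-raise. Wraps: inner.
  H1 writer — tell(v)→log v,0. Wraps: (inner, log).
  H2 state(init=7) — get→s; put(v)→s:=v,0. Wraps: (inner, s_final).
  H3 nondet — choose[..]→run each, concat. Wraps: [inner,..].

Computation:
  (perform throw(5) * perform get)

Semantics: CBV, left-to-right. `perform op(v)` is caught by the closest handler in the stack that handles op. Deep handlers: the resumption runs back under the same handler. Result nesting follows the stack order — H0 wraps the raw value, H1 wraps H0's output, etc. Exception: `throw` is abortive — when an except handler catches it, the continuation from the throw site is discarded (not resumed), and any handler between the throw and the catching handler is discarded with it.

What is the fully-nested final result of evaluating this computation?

Working:
throw(5) @ H0 caught ⇒ 22
H1 returns (22, ())
H2 returns ((22, ()), 7)
H3 returns [((22, ()), 7)]
= [((22, ()), 7)]

Answer: [((22, ()), 7)]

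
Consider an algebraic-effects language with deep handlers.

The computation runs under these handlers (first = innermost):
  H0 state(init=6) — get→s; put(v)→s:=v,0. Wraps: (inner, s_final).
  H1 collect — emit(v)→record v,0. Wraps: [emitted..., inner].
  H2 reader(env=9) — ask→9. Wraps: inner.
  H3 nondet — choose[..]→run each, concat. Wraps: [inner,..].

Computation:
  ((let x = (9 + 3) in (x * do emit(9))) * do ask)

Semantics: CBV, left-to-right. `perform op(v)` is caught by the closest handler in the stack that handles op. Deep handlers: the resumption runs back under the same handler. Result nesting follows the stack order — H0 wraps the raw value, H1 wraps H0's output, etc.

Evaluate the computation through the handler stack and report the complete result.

Answer: [[9, (0, 6)]]

Working:
emit(9) @ H1 ⇒ out+=9
ask @ H2 ⇒ 9
H0 returns (0, 6)
H1 returns [9, (0, 6)]
H2 returns [9, (0, 6)]
H3 returns [[9, (0, 6)]]
= [[9, (0, 6)]]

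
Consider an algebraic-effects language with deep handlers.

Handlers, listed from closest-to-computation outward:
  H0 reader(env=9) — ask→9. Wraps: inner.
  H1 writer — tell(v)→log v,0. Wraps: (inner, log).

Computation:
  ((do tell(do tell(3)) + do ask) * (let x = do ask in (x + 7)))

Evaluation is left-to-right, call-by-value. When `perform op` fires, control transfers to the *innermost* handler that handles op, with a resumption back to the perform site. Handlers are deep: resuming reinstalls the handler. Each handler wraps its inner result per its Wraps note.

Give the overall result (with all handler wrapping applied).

Evaluation trace:
tell(3) @ H1 ⇒ log+=3
tell(0) @ H1 ⇒ log+=0
ask @ H0 ⇒ 9
ask @ H0 ⇒ 9
H0 returns 144
H1 returns (144, (3, 0))
= (144, (3, 0))

Answer: (144, (3, 0))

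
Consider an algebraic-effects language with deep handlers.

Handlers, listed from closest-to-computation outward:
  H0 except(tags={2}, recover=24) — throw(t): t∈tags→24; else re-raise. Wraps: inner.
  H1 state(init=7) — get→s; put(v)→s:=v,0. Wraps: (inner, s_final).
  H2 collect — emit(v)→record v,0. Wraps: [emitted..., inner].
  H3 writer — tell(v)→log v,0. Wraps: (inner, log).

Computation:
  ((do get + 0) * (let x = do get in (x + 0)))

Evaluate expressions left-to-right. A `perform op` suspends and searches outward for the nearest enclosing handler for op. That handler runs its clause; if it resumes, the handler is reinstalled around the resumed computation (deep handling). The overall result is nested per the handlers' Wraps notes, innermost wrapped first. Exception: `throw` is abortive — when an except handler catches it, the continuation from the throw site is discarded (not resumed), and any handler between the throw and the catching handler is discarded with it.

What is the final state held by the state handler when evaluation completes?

Answer: 7

Step-by-step:
get @ H1 ⇒ 7
get @ H1 ⇒ 7
H0 returns 49
H1 returns (49, 7)
H2 returns [(49, 7)]
H3 returns ([(49, 7)], ())
= ([(49, 7)], ())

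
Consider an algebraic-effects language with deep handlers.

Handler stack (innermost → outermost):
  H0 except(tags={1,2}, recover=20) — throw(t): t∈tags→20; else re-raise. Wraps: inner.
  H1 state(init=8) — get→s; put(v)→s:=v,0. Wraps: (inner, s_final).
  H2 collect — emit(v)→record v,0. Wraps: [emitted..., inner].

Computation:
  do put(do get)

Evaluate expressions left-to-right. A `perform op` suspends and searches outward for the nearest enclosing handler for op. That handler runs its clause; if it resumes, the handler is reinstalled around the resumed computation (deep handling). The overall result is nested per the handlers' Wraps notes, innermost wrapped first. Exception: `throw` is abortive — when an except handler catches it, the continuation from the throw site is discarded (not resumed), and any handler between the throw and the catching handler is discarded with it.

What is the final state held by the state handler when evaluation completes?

Answer: 8

Evaluation trace:
get @ H1 ⇒ 8
put(8) @ H1 ⇒ s:=8
H0 returns 0
H1 returns (0, 8)
H2 returns [(0, 8)]
= [(0, 8)]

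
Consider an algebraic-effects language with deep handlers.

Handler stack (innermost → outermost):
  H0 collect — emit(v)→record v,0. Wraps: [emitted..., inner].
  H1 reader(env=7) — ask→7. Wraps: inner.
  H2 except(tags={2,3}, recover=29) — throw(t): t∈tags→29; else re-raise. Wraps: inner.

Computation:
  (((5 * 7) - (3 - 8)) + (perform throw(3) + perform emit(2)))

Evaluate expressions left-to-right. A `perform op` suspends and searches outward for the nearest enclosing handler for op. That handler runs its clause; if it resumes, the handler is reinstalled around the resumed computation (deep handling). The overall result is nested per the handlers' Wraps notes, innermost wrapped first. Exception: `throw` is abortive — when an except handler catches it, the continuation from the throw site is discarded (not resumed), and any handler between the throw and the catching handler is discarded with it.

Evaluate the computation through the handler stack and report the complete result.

Evaluation trace:
throw(3) @ H2 caught ⇒ 29
= 29

Answer: 29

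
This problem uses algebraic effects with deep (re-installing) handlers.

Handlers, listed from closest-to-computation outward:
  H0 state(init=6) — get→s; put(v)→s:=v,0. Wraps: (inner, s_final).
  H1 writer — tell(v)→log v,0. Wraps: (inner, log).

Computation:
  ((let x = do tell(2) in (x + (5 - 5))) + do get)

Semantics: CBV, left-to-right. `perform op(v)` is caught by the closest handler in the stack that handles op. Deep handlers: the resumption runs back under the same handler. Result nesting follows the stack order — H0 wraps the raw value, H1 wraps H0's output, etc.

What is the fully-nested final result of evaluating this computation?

Answer: ((6, 6), (2))

Working:
tell(2) @ H1 ⇒ log+=2
get @ H0 ⇒ 6
H0 returns (6, 6)
H1 returns ((6, 6), (2))
= ((6, 6), (2))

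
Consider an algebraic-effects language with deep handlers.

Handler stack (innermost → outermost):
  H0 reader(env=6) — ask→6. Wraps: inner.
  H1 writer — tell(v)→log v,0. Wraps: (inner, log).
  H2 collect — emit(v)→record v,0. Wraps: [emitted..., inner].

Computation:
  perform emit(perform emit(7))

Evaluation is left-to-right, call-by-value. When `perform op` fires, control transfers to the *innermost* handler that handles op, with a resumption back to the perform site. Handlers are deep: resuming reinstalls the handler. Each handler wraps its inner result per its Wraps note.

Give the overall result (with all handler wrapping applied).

Step-by-step:
emit(7) @ H2 ⇒ out+=7
emit(0) @ H2 ⇒ out+=0
H0 returns 0
H1 returns (0, ())
H2 returns [7, 0, (0, ())]
= [7, 0, (0, ())]

Answer: [7, 0, (0, ())]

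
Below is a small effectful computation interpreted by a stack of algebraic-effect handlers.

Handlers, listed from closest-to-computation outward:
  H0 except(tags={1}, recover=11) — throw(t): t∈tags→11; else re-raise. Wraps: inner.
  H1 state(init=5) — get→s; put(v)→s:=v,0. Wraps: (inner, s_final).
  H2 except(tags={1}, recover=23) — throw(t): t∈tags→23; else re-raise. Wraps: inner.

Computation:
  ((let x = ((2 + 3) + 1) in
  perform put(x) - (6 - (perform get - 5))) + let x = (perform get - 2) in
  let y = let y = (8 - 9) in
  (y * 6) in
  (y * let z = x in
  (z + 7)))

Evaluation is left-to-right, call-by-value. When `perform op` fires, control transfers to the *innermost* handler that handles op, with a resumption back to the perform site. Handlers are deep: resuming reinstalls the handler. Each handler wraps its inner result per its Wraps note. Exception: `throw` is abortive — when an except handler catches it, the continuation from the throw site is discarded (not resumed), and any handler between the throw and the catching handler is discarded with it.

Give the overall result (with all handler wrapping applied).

Answer: (-71, 6)

Evaluation trace:
put(6) @ H1 ⇒ s:=6
get @ H1 ⇒ 6
get @ H1 ⇒ 6
H0 returns -71
H1 returns (-71, 6)
H2 returns (-71, 6)
= (-71, 6)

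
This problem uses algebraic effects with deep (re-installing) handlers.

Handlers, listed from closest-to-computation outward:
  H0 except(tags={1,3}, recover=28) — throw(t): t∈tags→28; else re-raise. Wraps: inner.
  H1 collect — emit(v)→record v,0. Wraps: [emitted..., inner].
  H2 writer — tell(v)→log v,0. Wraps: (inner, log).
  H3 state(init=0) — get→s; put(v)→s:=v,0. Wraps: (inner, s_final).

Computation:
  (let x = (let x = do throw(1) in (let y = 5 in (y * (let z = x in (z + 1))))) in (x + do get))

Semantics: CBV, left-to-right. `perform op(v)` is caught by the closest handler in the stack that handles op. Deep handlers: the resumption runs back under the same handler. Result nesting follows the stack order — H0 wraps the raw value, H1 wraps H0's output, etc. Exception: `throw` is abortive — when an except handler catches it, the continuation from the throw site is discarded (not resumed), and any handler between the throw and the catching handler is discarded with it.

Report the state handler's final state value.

Working:
throw(1) @ H0 caught ⇒ 28
H1 returns [28]
H2 returns ([28], ())
H3 returns (([28], ()), 0)
= (([28], ()), 0)

Answer: 0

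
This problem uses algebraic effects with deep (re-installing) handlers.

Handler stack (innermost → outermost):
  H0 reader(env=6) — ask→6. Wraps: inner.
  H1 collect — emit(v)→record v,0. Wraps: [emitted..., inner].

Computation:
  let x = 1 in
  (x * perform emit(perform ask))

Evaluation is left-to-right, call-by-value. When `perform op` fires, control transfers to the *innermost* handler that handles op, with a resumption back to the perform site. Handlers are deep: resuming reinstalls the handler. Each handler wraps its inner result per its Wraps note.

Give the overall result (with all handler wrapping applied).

Answer: [6, 0]

Step-by-step:
ask @ H0 ⇒ 6
emit(6) @ H1 ⇒ out+=6
H0 returns 0
H1 returns [6, 0]
= [6, 0]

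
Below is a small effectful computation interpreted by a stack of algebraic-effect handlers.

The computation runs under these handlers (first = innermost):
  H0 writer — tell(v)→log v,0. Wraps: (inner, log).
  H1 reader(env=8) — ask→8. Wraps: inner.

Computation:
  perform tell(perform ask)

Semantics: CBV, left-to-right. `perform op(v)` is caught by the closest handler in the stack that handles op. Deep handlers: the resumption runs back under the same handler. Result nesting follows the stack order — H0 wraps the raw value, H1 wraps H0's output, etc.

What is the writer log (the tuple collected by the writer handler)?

Answer: (8)

Step-by-step:
ask @ H1 ⇒ 8
tell(8) @ H0 ⇒ log+=8
H0 returns (0, (8))
H1 returns (0, (8))
= (0, (8))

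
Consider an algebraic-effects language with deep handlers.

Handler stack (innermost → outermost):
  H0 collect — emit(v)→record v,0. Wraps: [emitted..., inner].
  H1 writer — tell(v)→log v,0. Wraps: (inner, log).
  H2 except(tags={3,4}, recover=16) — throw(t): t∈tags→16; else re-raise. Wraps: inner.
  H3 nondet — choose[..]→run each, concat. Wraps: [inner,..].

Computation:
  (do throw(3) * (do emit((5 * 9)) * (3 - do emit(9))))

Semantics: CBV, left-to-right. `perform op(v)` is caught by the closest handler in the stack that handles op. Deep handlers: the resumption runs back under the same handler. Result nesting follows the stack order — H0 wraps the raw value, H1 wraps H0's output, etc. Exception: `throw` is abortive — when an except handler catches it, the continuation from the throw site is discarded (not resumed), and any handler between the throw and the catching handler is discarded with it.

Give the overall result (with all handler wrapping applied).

Answer: [16]

Evaluation trace:
throw(3) @ H2 caught ⇒ 16
H3 returns [16]
= [16]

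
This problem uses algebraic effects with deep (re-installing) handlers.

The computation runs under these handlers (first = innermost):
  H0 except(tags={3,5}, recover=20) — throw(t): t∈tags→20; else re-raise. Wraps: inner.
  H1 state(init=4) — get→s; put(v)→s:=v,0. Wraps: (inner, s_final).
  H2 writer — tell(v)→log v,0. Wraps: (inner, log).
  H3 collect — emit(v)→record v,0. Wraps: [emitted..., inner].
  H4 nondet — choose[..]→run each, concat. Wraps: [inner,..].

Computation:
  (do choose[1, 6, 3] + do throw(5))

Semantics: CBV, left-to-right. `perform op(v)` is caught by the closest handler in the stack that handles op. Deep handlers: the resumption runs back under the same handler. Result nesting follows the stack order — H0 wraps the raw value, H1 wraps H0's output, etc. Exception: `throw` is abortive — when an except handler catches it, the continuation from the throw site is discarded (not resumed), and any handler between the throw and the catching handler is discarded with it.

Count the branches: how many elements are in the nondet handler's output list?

Working:
choose[1, 6, 3] @ H4
  branch[0] choose=1:
    throw(5) @ H0 caught ⇒ 20
    H1 returns (20, 4)
    H2 returns ((20, 4), ())
    H3 returns [((20, 4), ())]
    H4 returns [[((20, 4), ())]]
  branch[1] choose=6:
    throw(5) @ H0 caught ⇒ 20
    H1 returns (20, 4)
    H2 returns ((20, 4), ())
    H3 returns [((20, 4), ())]
    H4 returns [[((20, 4), ())]]
  branch[2] choose=3:
    throw(5) @ H0 caught ⇒ 20
    H1 returns (20, 4)
    H2 returns ((20, 4), ())
    H3 returns [((20, 4), ())]
    H4 returns [[((20, 4), ())]]
= [[((20, 4), ())], [((20, 4), ())], [((20, 4), ())]]

Answer: 3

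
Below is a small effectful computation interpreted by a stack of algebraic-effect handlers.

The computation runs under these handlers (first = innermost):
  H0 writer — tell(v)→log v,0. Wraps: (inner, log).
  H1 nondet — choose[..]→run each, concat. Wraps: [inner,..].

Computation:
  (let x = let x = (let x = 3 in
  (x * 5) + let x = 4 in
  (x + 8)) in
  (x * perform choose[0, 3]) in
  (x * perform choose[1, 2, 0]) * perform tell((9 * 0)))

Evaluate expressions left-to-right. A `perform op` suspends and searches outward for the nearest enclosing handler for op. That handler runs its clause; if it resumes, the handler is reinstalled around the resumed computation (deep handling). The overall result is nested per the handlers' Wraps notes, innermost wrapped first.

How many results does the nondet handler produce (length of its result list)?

Answer: 6

Working:
choose[0, 3] @ H1
  branch[0] choose=0:
    choose[1, 2, 0] @ H1
      branch[0] choose=1:
        tell(0) @ H0 ⇒ log+=0
        H0 returns (0, (0))
        H1 returns [(0, (0))]
      branch[1] choose=2:
        tell(0) @ H0 ⇒ log+=0
        H0 returns (0, (0))
        H1 returns [(0, (0))]
      branch[2] choose=0:
        tell(0) @ H0 ⇒ log+=0
        H0 returns (0, (0))
        H1 returns [(0, (0))]
  branch[1] choose=3:
    choose[1, 2, 0] @ H1
      branch[0] choose=1:
        tell(0) @ H0 ⇒ log+=0
        H0 returns (0, (0))
        H1 returns [(0, (0))]
      branch[1] choose=2:
        tell(0) @ H0 ⇒ log+=0
        H0 returns (0, (0))
        H1 returns [(0, (0))]
      branch[2] choose=0:
        tell(0) @ H0 ⇒ log+=0
        H0 returns (0, (0))
        H1 returns [(0, (0))]
= [(0, (0)), (0, (0)), (0, (0)), (0, (0)), (0, (0)), (0, (0))]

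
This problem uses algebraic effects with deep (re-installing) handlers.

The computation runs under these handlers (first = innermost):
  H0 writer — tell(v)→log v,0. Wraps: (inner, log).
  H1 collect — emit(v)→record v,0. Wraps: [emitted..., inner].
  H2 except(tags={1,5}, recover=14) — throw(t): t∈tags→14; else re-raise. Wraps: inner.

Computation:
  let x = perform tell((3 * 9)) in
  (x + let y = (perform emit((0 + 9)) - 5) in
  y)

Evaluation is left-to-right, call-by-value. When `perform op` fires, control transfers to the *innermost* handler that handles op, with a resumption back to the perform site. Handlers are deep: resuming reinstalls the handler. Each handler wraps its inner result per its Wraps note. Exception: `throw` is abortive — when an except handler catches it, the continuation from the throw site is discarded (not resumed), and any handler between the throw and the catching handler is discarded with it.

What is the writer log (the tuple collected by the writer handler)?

Answer: (27)

Step-by-step:
tell(27) @ H0 ⇒ log+=27
emit(9) @ H1 ⇒ out+=9
H0 returns (-5, (27))
H1 returns [9, (-5, (27))]
H2 returns [9, (-5, (27))]
= [9, (-5, (27))]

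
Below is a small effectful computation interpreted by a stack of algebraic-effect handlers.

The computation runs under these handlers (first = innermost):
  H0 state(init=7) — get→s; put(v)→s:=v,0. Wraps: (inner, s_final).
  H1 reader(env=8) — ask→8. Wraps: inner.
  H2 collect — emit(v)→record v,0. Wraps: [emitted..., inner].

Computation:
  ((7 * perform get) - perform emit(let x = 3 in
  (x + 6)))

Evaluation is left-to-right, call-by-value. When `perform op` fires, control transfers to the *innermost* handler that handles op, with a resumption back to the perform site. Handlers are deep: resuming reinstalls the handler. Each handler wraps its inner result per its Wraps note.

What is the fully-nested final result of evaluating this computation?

Answer: [9, (49, 7)]

Step-by-step:
get @ H0 ⇒ 7
emit(9) @ H2 ⇒ out+=9
H0 returns (49, 7)
H1 returns (49, 7)
H2 returns [9, (49, 7)]
= [9, (49, 7)]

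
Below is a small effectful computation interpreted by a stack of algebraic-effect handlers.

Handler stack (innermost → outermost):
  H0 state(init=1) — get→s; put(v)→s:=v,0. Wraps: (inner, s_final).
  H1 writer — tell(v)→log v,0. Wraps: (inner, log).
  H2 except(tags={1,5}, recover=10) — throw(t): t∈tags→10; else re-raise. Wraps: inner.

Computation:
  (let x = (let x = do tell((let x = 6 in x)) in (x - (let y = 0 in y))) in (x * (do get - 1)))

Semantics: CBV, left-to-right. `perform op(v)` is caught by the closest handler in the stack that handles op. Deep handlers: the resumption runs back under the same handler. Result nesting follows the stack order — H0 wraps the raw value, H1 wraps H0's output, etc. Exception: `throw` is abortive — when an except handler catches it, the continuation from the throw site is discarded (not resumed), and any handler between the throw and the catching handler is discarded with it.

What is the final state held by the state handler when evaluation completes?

Answer: 1

Evaluation trace:
tell(6) @ H1 ⇒ log+=6
get @ H0 ⇒ 1
H0 returns (0, 1)
H1 returns ((0, 1), (6))
H2 returns ((0, 1), (6))
= ((0, 1), (6))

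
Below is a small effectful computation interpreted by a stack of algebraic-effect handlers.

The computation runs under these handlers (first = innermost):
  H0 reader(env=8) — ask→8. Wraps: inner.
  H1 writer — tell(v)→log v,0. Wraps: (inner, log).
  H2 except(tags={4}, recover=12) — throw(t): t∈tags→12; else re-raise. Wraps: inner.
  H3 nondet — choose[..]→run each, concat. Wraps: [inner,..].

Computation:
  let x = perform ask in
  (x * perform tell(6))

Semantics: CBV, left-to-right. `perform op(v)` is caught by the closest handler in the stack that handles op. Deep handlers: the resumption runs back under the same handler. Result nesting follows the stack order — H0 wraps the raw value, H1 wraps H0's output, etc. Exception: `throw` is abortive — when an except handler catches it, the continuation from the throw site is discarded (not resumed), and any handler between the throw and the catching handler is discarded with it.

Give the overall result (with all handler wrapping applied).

Answer: [(0, (6))]

Working:
ask @ H0 ⇒ 8
tell(6) @ H1 ⇒ log+=6
H0 returns 0
H1 returns (0, (6))
H2 returns (0, (6))
H3 returns [(0, (6))]
= [(0, (6))]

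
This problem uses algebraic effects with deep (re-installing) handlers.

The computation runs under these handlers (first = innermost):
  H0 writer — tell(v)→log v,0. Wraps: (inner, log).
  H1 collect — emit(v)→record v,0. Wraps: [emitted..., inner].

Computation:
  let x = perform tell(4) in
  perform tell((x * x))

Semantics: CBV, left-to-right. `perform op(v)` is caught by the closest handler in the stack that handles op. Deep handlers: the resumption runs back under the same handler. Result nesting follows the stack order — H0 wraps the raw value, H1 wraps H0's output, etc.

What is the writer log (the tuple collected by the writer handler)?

Evaluation trace:
tell(4) @ H0 ⇒ log+=4
tell(0) @ H0 ⇒ log+=0
H0 returns (0, (4, 0))
H1 returns [(0, (4, 0))]
= [(0, (4, 0))]

Answer: (4, 0)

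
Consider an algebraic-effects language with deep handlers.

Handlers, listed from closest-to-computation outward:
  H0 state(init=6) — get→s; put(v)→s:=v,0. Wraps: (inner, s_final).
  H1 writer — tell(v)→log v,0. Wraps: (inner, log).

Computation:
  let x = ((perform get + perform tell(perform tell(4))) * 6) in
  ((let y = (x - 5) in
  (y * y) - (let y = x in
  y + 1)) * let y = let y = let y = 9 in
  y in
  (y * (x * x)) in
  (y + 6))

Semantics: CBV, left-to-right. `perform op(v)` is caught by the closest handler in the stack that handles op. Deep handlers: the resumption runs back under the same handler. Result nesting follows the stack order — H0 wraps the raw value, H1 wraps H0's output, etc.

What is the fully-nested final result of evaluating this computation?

Answer: ((10783080, 6), (4, 0))

Evaluation trace:
get @ H0 ⇒ 6
tell(4) @ H1 ⇒ log+=4
tell(0) @ H1 ⇒ log+=0
H0 returns (10783080, 6)
H1 returns ((10783080, 6), (4, 0))
= ((10783080, 6), (4, 0))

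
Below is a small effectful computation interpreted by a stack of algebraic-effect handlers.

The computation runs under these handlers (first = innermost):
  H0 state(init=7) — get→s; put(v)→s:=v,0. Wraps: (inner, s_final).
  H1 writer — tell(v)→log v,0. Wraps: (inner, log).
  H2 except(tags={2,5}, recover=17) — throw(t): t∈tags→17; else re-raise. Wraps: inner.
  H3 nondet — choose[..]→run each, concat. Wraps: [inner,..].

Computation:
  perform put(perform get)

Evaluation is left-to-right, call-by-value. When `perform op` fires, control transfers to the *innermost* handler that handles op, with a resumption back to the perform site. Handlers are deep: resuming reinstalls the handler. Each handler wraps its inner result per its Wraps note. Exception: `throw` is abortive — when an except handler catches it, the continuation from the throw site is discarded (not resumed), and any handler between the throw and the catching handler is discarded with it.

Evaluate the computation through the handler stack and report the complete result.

Step-by-step:
get @ H0 ⇒ 7
put(7) @ H0 ⇒ s:=7
H0 returns (0, 7)
H1 returns ((0, 7), ())
H2 returns ((0, 7), ())
H3 returns [((0, 7), ())]
= [((0, 7), ())]

Answer: [((0, 7), ())]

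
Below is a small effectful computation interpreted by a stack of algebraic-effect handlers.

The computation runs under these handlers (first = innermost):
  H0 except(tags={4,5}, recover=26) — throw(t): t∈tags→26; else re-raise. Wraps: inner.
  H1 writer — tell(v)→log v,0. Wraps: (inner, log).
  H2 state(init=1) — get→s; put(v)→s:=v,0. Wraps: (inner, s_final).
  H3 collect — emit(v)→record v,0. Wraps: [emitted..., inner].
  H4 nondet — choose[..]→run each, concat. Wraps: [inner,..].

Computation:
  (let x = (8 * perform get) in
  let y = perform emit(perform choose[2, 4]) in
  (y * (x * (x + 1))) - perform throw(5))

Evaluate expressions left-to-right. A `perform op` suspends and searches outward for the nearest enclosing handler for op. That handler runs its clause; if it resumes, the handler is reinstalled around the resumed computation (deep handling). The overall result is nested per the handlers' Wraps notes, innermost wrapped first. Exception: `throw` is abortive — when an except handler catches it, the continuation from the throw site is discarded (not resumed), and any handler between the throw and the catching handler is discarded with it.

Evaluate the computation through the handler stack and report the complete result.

Working:
get @ H2 ⇒ 1
choose[2, 4] @ H4
  branch[0] choose=2:
    emit(2) @ H3 ⇒ out+=2
    throw(5) @ H0 caught ⇒ 26
    H1 returns (26, ())
    H2 returns ((26, ()), 1)
    H3 returns [2, ((26, ()), 1)]
    H4 returns [[2, ((26, ()), 1)]]
  branch[1] choose=4:
    emit(4) @ H3 ⇒ out+=4
    throw(5) @ H0 caught ⇒ 26
    H1 returns (26, ())
    H2 returns ((26, ()), 1)
    H3 returns [4, ((26, ()), 1)]
    H4 returns [[4, ((26, ()), 1)]]
= [[2, ((26, ()), 1)], [4, ((26, ()), 1)]]

Answer: [[2, ((26, ()), 1)], [4, ((26, ()), 1)]]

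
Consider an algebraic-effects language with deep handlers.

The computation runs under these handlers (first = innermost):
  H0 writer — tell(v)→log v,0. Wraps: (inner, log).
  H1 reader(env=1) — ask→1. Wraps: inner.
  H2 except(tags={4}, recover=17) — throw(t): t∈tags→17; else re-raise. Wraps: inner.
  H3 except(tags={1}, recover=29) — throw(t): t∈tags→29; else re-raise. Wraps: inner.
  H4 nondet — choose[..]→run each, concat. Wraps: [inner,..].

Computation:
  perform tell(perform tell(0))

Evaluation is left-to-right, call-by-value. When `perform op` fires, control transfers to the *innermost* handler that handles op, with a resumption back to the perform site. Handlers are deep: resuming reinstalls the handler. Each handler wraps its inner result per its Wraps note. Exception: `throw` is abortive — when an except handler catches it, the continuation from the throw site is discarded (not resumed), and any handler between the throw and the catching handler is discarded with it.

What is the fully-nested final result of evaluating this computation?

Step-by-step:
tell(0) @ H0 ⇒ log+=0
tell(0) @ H0 ⇒ log+=0
H0 returns (0, (0, 0))
H1 returns (0, (0, 0))
H2 returns (0, (0, 0))
H3 returns (0, (0, 0))
H4 returns [(0, (0, 0))]
= [(0, (0, 0))]

Answer: [(0, (0, 0))]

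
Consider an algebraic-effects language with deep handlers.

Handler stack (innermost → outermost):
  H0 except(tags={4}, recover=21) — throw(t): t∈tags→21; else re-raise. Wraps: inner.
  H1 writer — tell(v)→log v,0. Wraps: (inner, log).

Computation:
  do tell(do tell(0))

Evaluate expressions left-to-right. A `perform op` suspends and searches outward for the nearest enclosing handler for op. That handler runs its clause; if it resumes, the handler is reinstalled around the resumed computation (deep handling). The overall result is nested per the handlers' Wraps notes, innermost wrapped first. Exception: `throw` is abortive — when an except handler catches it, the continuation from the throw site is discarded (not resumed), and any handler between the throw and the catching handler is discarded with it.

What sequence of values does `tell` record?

Step-by-step:
tell(0) @ H1 ⇒ log+=0
tell(0) @ H1 ⇒ log+=0
H0 returns 0
H1 returns (0, (0, 0))
= (0, (0, 0))

Answer: (0, 0)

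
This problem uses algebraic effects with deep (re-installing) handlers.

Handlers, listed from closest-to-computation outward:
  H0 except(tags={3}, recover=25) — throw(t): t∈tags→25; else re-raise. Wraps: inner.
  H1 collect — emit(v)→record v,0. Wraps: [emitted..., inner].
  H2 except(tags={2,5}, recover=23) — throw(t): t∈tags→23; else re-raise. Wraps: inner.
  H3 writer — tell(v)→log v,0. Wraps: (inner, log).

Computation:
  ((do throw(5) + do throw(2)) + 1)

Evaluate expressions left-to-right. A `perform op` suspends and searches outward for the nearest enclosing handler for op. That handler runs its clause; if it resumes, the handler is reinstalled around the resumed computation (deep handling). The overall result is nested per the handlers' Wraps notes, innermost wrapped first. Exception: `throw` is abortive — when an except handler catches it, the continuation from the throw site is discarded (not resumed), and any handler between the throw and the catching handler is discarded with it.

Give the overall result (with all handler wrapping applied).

Step-by-step:
throw(5) @ H0 re-raised
throw(5) @ H2 caught ⇒ 23
H3 returns (23, ())
= (23, ())

Answer: (23, ())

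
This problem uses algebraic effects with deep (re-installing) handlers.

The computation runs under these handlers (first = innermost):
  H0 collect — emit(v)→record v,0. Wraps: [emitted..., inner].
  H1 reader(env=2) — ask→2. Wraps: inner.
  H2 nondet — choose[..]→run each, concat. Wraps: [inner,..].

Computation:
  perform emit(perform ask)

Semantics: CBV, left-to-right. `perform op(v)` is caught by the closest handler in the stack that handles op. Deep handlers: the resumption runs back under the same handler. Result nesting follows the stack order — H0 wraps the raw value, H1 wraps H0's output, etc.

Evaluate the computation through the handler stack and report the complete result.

Evaluation trace:
ask @ H1 ⇒ 2
emit(2) @ H0 ⇒ out+=2
H0 returns [2, 0]
H1 returns [2, 0]
H2 returns [[2, 0]]
= [[2, 0]]

Answer: [[2, 0]]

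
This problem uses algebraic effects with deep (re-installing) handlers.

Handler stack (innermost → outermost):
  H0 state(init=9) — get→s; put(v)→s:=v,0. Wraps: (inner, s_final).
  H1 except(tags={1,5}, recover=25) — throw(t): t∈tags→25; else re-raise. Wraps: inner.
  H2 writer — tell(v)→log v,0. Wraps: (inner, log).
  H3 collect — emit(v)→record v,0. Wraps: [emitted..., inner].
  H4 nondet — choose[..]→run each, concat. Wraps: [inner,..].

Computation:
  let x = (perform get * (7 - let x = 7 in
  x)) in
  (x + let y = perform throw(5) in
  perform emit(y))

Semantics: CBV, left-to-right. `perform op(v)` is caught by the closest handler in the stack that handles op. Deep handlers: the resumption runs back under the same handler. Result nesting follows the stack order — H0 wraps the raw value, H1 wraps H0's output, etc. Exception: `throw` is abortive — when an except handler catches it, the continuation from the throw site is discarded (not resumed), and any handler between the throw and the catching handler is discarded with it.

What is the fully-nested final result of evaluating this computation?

Answer: [[(25, ())]]

Evaluation trace:
get @ H0 ⇒ 9
throw(5) @ H1 caught ⇒ 25
H2 returns (25, ())
H3 returns [(25, ())]
H4 returns [[(25, ())]]
= [[(25, ())]]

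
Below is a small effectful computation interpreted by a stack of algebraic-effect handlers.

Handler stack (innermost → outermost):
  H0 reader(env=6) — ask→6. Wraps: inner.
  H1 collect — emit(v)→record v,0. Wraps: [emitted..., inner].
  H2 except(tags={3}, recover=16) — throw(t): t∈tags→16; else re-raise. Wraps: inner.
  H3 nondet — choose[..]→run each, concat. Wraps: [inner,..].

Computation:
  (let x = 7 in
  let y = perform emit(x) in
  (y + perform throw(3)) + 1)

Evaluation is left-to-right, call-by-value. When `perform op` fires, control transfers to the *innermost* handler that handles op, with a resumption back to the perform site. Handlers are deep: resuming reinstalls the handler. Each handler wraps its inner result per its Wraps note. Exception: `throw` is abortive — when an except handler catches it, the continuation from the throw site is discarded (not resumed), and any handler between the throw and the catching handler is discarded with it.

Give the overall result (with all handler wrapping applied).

Answer: [16]

Step-by-step:
emit(7) @ H1 ⇒ out+=7
throw(3) @ H2 caught ⇒ 16
H3 returns [16]
= [16]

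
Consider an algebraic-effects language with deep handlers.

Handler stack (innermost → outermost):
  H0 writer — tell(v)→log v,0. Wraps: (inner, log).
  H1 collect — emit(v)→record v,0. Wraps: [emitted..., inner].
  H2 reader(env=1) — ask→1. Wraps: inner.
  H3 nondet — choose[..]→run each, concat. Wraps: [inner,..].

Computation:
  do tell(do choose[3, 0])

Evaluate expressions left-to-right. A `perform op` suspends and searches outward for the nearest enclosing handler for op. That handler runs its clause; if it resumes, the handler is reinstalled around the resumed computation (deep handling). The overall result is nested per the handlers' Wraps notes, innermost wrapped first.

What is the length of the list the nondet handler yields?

Working:
choose[3, 0] @ H3
  branch[0] choose=3:
    tell(3) @ H0 ⇒ log+=3
    H0 returns (0, (3))
    H1 returns [(0, (3))]
    H2 returns [(0, (3))]
    H3 returns [[(0, (3))]]
  branch[1] choose=0:
    tell(0) @ H0 ⇒ log+=0
    H0 returns (0, (0))
    H1 returns [(0, (0))]
    H2 returns [(0, (0))]
    H3 returns [[(0, (0))]]
= [[(0, (3))], [(0, (0))]]

Answer: 2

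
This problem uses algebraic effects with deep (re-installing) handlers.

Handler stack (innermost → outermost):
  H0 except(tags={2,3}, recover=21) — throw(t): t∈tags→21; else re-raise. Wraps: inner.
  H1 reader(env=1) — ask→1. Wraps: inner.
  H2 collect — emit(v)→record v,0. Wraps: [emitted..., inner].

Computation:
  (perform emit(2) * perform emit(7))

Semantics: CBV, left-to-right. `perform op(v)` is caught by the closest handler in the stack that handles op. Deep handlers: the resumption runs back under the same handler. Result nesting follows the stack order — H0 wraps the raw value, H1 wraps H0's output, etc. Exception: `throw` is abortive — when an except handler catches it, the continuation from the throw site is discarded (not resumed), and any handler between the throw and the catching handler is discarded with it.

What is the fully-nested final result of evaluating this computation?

Working:
emit(2) @ H2 ⇒ out+=2
emit(7) @ H2 ⇒ out+=7
H0 returns 0
H1 returns 0
H2 returns [2, 7, 0]
= [2, 7, 0]

Answer: [2, 7, 0]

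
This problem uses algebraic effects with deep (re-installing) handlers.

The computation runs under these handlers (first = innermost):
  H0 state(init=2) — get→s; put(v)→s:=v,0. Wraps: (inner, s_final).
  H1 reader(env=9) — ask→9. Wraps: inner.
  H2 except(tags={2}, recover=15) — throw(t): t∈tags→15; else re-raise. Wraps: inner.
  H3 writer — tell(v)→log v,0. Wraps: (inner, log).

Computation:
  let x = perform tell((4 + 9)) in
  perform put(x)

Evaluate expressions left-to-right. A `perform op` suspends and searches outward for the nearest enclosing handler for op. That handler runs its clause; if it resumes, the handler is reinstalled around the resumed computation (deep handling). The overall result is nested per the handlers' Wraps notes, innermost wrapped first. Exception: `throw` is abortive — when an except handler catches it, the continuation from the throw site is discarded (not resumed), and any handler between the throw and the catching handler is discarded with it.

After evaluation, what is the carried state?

Step-by-step:
tell(13) @ H3 ⇒ log+=13
put(0) @ H0 ⇒ s:=0
H0 returns (0, 0)
H1 returns (0, 0)
H2 returns (0, 0)
H3 returns ((0, 0), (13))
= ((0, 0), (13))

Answer: 0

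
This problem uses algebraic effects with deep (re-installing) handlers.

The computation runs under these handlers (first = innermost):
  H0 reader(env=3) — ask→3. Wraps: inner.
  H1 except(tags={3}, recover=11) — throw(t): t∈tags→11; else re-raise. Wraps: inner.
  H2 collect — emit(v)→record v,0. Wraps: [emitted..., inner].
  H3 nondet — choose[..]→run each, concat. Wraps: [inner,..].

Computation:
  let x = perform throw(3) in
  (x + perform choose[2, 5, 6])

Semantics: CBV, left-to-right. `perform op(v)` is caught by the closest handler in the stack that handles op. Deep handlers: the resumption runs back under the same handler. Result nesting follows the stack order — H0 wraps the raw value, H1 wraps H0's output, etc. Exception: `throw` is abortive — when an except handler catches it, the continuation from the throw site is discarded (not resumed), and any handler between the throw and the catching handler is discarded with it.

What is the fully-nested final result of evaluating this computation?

Step-by-step:
throw(3) @ H1 caught ⇒ 11
H2 returns [11]
H3 returns [[11]]
= [[11]]

Answer: [[11]]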